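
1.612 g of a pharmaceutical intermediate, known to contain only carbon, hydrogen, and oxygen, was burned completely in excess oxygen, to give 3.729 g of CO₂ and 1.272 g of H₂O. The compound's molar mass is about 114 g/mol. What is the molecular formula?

mol C = 3.729 g CO₂ ÷ 44.009 g/mol = 0.084733 mol
mol H = 2 × 1.272 g H₂O ÷ 18.015 g/mol = 0.14122 mol
mass O = 1.612 − (1.0177 + 0.14235) = 0.45193 g → mol O = 0.45193 ÷ 15.999 = 0.028247 mol
Divide by the smallest (0.028247 mol): C 3.000, H 4.999, O 1.000
Empirical formula: C3H5O
Empirical-formula mass = 57.07 g/mol; 114 ÷ 57.07 ≈ 2, so the molecular formula is C6H10O2.

C6H10O2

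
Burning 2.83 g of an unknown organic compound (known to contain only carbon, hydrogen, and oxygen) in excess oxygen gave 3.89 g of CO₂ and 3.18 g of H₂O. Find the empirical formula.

CH4O

mol C = 3.89 g CO₂ ÷ 44.009 g/mol = 0.08839 mol
mol H = 2 × 3.18 g H₂O ÷ 18.015 g/mol = 0.3530 mol
mass O = 2.83 − (1.062 + 0.3559) = 1.412 g → mol O = 1.412 ÷ 15.999 = 0.08829 mol
Divide by the smallest (0.08829 mol): C 1.001, H 3.999, O 1.000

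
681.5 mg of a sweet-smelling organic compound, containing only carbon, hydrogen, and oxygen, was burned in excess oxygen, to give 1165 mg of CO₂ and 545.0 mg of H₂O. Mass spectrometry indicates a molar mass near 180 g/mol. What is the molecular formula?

mol C = 1.165 g CO₂ ÷ 44.009 g/mol = 0.026472 mol
mol H = 2 × 0.5450 g H₂O ÷ 18.015 g/mol = 0.060505 mol
mass O = 0.6815 − (0.31795 + 0.060989) = 0.30256 g → mol O = 0.30256 ÷ 15.999 = 0.018911 mol
Divide by the smallest (0.018911 mol): C 1.400, H 3.199, O 1.000
Multiplying each by 5 gives whole numbers: C 7.00, H 16.00, O 5.00
Empirical formula: C7H16O5
Empirical-formula mass = 180.20 g/mol; 180 ÷ 180.20 ≈ 1, so the molecular formula is C7H16O5.

C7H16O5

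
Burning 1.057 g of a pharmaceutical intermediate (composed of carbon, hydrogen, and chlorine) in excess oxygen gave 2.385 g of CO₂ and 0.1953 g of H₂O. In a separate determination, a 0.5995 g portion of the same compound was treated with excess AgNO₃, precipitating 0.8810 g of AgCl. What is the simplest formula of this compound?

C5H2Cl

mol C = 2.385 g CO₂ ÷ 44.009 g/mol = 0.054193 mol
mol H = 2 × 0.1953 g H₂O ÷ 18.015 g/mol = 0.021682 mol
From the AgCl data: mol Cl per gram of compound = (0.8810 ÷ 143.318) ÷ 0.5995 = 0.010254 mol/g, so in the 1.057 g combustion sample mol Cl = 0.010838 mol
Divide by the smallest (0.010838 mol): C 5.000, H 2.000, Cl 1.000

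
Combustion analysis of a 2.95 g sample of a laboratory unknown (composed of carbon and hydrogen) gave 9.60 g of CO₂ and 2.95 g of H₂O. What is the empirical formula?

mol C = 9.60 g CO₂ ÷ 44.009 g/mol = 0.2181 mol
mol H = 2 × 2.95 g H₂O ÷ 18.015 g/mol = 0.3275 mol
Divide by the smallest (0.2181 mol): C 1.000, H 1.501
Multiplying each by 2 gives whole numbers: C 2.00, H 3.00

C2H3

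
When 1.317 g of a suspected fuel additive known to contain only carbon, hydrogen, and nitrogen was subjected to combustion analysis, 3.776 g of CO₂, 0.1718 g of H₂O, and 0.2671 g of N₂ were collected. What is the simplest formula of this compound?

C9H2N2

mol C = 3.776 g CO₂ ÷ 44.009 g/mol = 0.085801 mol
mol H = 2 × 0.1718 g H₂O ÷ 18.015 g/mol = 0.019073 mol
mol N = 2 × 0.2671 g N₂ ÷ 28.014 g/mol = 0.019069 mol
Divide by the smallest (0.019069 mol): C 4.499, H 1.000, N 1.000
Multiplying each by 2 gives whole numbers: C 9.00, H 2.00, N 2.00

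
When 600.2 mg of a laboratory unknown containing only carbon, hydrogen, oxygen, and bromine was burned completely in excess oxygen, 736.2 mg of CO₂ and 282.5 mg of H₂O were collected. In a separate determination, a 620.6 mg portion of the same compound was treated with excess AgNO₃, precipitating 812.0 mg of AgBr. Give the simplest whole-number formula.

mol C = 0.7362 g CO₂ ÷ 44.009 g/mol = 0.016728 mol
mol H = 2 × 0.2825 g H₂O ÷ 18.015 g/mol = 0.031363 mol
From the AgBr data: mol Br per gram of compound = (0.8120 ÷ 187.772) ÷ 0.6206 = 0.0069681 mol/g, so in the 0.6002 g combustion sample mol Br = 0.0041822 mol
mass O = 0.6002 − (0.20092 + 0.031614 + 0.33418) = 0.033484 g → mol O = 0.033484 ÷ 15.999 = 0.0020929 mol
Divide by the smallest (0.0020929 mol): C 7.993, H 14.986, Br 1.998, O 1.000

C8H15Br2O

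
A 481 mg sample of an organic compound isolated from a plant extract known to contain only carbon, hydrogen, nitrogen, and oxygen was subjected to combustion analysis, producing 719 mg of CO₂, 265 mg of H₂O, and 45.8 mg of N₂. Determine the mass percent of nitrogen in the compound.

mol C = 0.719 g CO₂ ÷ 44.009 g/mol = 0.01634 mol
mol H = 2 × 0.265 g H₂O ÷ 18.015 g/mol = 0.02942 mol
mol N = 2 × 0.0458 g N₂ ÷ 28.014 g/mol = 0.003270 mol
mass O = 0.481 − (0.1962 + 0.02966 + 0.04580) = 0.2093 g → mol O = 0.2093 ÷ 15.999 = 0.01308 mol
mass % N = 0.04580 g ÷ 0.481 g × 100%

9.5%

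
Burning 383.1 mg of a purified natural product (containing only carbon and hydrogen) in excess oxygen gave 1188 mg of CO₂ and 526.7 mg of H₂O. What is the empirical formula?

C6H13

mol C = 1.188 g CO₂ ÷ 44.009 g/mol = 0.026994 mol
mol H = 2 × 0.5267 g H₂O ÷ 18.015 g/mol = 0.058473 mol
Divide by the smallest (0.026994 mol): C 1.000, H 2.166
Multiplying each by 6 gives whole numbers: C 6.00, H 13.00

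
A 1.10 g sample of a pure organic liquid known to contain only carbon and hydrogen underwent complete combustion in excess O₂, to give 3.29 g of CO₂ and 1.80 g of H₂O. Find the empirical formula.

C3H8

mol C = 3.29 g CO₂ ÷ 44.009 g/mol = 0.07476 mol
mol H = 2 × 1.80 g H₂O ÷ 18.015 g/mol = 0.1998 mol
Divide by the smallest (0.07476 mol): C 1.000, H 2.673
Multiplying each by 3 gives whole numbers: C 3.00, H 8.02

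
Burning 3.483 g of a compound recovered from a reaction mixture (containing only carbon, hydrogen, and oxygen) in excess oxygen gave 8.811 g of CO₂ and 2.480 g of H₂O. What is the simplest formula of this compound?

C8H11O2

mol C = 8.811 g CO₂ ÷ 44.009 g/mol = 0.20021 mol
mol H = 2 × 2.480 g H₂O ÷ 18.015 g/mol = 0.27533 mol
mass O = 3.483 − (2.4047 + 0.27753) = 0.80076 g → mol O = 0.80076 ÷ 15.999 = 0.050051 mol
Divide by the smallest (0.050051 mol): C 4.000, H 5.501, O 1.000
Multiplying each by 2 gives whole numbers: C 8.00, H 11.00, O 2.00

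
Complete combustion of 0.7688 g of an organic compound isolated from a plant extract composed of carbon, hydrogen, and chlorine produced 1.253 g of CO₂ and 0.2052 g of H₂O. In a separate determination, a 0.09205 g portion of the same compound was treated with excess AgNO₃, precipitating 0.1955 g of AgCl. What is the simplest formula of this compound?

mol C = 1.253 g CO₂ ÷ 44.009 g/mol = 0.028471 mol
mol H = 2 × 0.2052 g H₂O ÷ 18.015 g/mol = 0.022781 mol
From the AgCl data: mol Cl per gram of compound = (0.1955 ÷ 143.318) ÷ 0.09205 = 0.014819 mol/g, so in the 0.7688 g combustion sample mol Cl = 0.011393 mol
Divide by the smallest (0.011393 mol): C 2.499, H 2.000, Cl 1.000
Multiplying each by 2 gives whole numbers: C 5.00, H 4.00, Cl 2.00

C5H4Cl2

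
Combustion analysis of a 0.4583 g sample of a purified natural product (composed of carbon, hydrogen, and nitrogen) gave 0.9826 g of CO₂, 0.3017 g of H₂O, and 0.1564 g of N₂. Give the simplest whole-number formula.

mol C = 0.9826 g CO₂ ÷ 44.009 g/mol = 0.022327 mol
mol H = 2 × 0.3017 g H₂O ÷ 18.015 g/mol = 0.033494 mol
mol N = 2 × 0.1564 g N₂ ÷ 28.014 g/mol = 0.011166 mol
Divide by the smallest (0.011166 mol): C 2.000, H 3.000, N 1.000

C2H3N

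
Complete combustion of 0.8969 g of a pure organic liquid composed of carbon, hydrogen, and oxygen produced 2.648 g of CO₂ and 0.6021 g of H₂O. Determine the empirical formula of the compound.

mol C = 2.648 g CO₂ ÷ 44.009 g/mol = 0.060170 mol
mol H = 2 × 0.6021 g H₂O ÷ 18.015 g/mol = 0.066844 mol
mass O = 0.8969 − (0.72270 + 0.067379) = 0.10682 g → mol O = 0.10682 ÷ 15.999 = 0.0066770 mol
Divide by the smallest (0.0066770 mol): C 9.011, H 10.011, O 1.000

C9H10O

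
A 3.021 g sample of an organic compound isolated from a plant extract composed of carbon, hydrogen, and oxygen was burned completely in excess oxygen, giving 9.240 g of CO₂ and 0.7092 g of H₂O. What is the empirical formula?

C8H3O

mol C = 9.240 g CO₂ ÷ 44.009 g/mol = 0.20996 mol
mol H = 2 × 0.7092 g H₂O ÷ 18.015 g/mol = 0.078734 mol
mass O = 3.021 − (2.5218 + 0.079364) = 0.41984 g → mol O = 0.41984 ÷ 15.999 = 0.026242 mol
Divide by the smallest (0.026242 mol): C 8.001, H 3.000, O 1.000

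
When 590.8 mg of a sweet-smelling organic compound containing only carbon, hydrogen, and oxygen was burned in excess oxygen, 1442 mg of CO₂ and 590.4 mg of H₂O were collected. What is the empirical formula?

mol C = 1.442 g CO₂ ÷ 44.009 g/mol = 0.032766 mol
mol H = 2 × 0.5904 g H₂O ÷ 18.015 g/mol = 0.065545 mol
mass O = 0.5908 − (0.39355 + 0.066070) = 0.13118 g → mol O = 0.13118 ÷ 15.999 = 0.0081991 mol
Divide by the smallest (0.0081991 mol): C 3.996, H 7.994, O 1.000

C4H8O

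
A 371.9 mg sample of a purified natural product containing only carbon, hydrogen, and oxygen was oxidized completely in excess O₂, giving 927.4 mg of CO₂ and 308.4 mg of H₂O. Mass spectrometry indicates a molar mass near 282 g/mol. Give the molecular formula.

mol C = 0.9274 g CO₂ ÷ 44.009 g/mol = 0.021073 mol
mol H = 2 × 0.3084 g H₂O ÷ 18.015 g/mol = 0.034238 mol
mass O = 0.3719 − (0.25311 + 0.034512) = 0.084281 g → mol O = 0.084281 ÷ 15.999 = 0.0052679 mol
Divide by the smallest (0.0052679 mol): C 4.000, H 6.499, O 1.000
Multiplying each by 2 gives whole numbers: C 8.00, H 13.00, O 2.00
Empirical formula: C8H13O2
Empirical-formula mass = 141.19 g/mol; 282 ÷ 141.19 ≈ 2, so the molecular formula is C16H26O4.

C16H26O4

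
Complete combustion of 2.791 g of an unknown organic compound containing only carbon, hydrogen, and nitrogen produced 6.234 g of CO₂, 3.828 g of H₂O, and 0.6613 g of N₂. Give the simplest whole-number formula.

C3H9N

mol C = 6.234 g CO₂ ÷ 44.009 g/mol = 0.14165 mol
mol H = 2 × 3.828 g H₂O ÷ 18.015 g/mol = 0.42498 mol
mol N = 2 × 0.6613 g N₂ ÷ 28.014 g/mol = 0.047212 mol
Divide by the smallest (0.047212 mol): C 3.000, H 9.001, N 1.000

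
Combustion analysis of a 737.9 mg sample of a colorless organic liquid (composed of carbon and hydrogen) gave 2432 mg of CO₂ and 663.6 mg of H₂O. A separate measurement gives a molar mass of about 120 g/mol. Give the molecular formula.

C9H12

mol C = 2.432 g CO₂ ÷ 44.009 g/mol = 0.055261 mol
mol H = 2 × 0.6636 g H₂O ÷ 18.015 g/mol = 0.073672 mol
Divide by the smallest (0.055261 mol): C 1.000, H 1.333
Multiplying each by 3 gives whole numbers: C 3.00, H 4.00
Empirical formula: C3H4
Empirical-formula mass = 40.06 g/mol; 120 ÷ 40.06 ≈ 3, so the molecular formula is C9H12.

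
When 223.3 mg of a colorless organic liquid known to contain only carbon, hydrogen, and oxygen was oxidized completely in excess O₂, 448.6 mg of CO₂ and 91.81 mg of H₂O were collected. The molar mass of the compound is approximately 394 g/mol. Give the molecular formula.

C18H18O10

mol C = 0.4486 g CO₂ ÷ 44.009 g/mol = 0.010193 mol
mol H = 2 × 0.09181 g H₂O ÷ 18.015 g/mol = 0.010193 mol
mass O = 0.2233 − (0.12243 + 0.010274) = 0.090593 g → mol O = 0.090593 ÷ 15.999 = 0.0056624 mol
Divide by the smallest (0.0056624 mol): C 1.800, H 1.800, O 1.000
Multiplying each by 5 gives whole numbers: C 9.00, H 9.00, O 5.00
Empirical formula: C9H9O5
Empirical-formula mass = 197.17 g/mol; 394 ÷ 197.17 ≈ 2, so the molecular formula is C18H18O10.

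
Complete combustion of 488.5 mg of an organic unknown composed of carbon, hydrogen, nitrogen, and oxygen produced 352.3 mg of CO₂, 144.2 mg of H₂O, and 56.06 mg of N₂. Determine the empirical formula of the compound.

mol C = 0.3523 g CO₂ ÷ 44.009 g/mol = 0.0080052 mol
mol H = 2 × 0.1442 g H₂O ÷ 18.015 g/mol = 0.016009 mol
mol N = 2 × 0.05606 g N₂ ÷ 28.014 g/mol = 0.0040023 mol
mass O = 0.4885 − (0.096150 + 0.016137 + 0.056060) = 0.32015 g → mol O = 0.32015 ÷ 15.999 = 0.020011 mol
Divide by the smallest (0.0040023 mol): C 2.000, H 4.000, N 1.000, O 5.000

C2H4NO5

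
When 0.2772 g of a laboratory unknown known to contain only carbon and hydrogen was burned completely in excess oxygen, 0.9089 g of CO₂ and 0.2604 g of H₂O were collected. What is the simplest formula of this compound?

mol C = 0.9089 g CO₂ ÷ 44.009 g/mol = 0.020653 mol
mol H = 2 × 0.2604 g H₂O ÷ 18.015 g/mol = 0.028909 mol
Divide by the smallest (0.020653 mol): C 1.000, H 1.400
Multiplying each by 5 gives whole numbers: C 5.00, H 7.00

C5H7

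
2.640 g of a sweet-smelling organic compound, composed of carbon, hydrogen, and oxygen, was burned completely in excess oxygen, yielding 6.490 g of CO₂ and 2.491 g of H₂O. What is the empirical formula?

mol C = 6.490 g CO₂ ÷ 44.009 g/mol = 0.14747 mol
mol H = 2 × 2.491 g H₂O ÷ 18.015 g/mol = 0.27655 mol
mass O = 2.640 − (1.7713 + 0.27876) = 0.58998 g → mol O = 0.58998 ÷ 15.999 = 0.036876 mol
Divide by the smallest (0.036876 mol): C 3.999, H 7.499, O 1.000
Multiplying each by 2 gives whole numbers: C 8.00, H 15.00, O 2.00

C8H15O2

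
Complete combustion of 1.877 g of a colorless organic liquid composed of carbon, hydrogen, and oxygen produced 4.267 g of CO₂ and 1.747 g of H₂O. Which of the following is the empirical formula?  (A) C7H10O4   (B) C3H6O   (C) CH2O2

mol C = 4.267 g CO₂ ÷ 44.009 g/mol = 0.096957 mol
mol H = 2 × 1.747 g H₂O ÷ 18.015 g/mol = 0.19395 mol
mass O = 1.877 − (1.1646 + 0.19550) = 0.51694 g → mol O = 0.51694 ÷ 15.999 = 0.032311 mol
Divide by the smallest (0.032311 mol): C 3.001, H 6.003, O 1.000

(B) C3H6O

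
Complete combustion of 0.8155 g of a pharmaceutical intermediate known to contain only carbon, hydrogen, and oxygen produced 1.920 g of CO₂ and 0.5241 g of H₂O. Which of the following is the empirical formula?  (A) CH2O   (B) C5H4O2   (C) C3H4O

(C) C3H4O

mol C = 1.920 g CO₂ ÷ 44.009 g/mol = 0.043627 mol
mol H = 2 × 0.5241 g H₂O ÷ 18.015 g/mol = 0.058185 mol
mass O = 0.8155 − (0.52401 + 0.058650) = 0.23284 g → mol O = 0.23284 ÷ 15.999 = 0.014553 mol
Divide by the smallest (0.014553 mol): C 2.998, H 3.998, O 1.000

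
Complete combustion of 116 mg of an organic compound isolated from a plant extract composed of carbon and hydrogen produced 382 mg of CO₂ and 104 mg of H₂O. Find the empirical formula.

mol C = 0.382 g CO₂ ÷ 44.009 g/mol = 0.008680 mol
mol H = 2 × 0.104 g H₂O ÷ 18.015 g/mol = 0.01155 mol
Divide by the smallest (0.008680 mol): C 1.000, H 1.330
Multiplying each by 3 gives whole numbers: C 3.00, H 3.99

C3H4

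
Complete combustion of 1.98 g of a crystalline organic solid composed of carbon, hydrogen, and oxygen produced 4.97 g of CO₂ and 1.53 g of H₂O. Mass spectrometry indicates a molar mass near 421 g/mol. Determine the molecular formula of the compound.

mol C = 4.97 g CO₂ ÷ 44.009 g/mol = 0.1129 mol
mol H = 2 × 1.53 g H₂O ÷ 18.015 g/mol = 0.1699 mol
mass O = 1.98 − (1.356 + 0.1712) = 0.4524 g → mol O = 0.4524 ÷ 15.999 = 0.02827 mol
Divide by the smallest (0.02827 mol): C 3.994, H 6.007, O 1.000
Empirical formula: C4H6O
Empirical-formula mass = 70.09 g/mol; 421 ÷ 70.09 ≈ 6, so the molecular formula is C24H36O6.

C24H36O6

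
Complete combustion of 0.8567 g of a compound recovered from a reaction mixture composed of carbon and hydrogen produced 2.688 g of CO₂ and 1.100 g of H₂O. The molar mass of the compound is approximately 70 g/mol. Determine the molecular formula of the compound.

C5H10

mol C = 2.688 g CO₂ ÷ 44.009 g/mol = 0.061078 mol
mol H = 2 × 1.100 g H₂O ÷ 18.015 g/mol = 0.12212 mol
Divide by the smallest (0.061078 mol): C 1.000, H 1.999
Empirical formula: CH2
Empirical-formula mass = 14.03 g/mol; 70 ÷ 14.03 ≈ 5, so the molecular formula is C5H10.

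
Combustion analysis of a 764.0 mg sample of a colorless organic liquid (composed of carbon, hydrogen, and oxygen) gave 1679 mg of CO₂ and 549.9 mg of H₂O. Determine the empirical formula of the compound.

C5H8O2

mol C = 1.679 g CO₂ ÷ 44.009 g/mol = 0.038151 mol
mol H = 2 × 0.5499 g H₂O ÷ 18.015 g/mol = 0.061049 mol
mass O = 0.7640 − (0.45824 + 0.061538) = 0.24423 g → mol O = 0.24423 ÷ 15.999 = 0.015265 mol
Divide by the smallest (0.015265 mol): C 2.499, H 3.999, O 1.000
Multiplying each by 2 gives whole numbers: C 5.00, H 8.00, O 2.00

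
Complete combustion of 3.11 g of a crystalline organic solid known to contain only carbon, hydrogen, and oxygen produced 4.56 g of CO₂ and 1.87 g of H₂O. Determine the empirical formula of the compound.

mol C = 4.56 g CO₂ ÷ 44.009 g/mol = 0.1036 mol
mol H = 2 × 1.87 g H₂O ÷ 18.015 g/mol = 0.2076 mol
mass O = 3.11 − (1.245 + 0.2093) = 1.656 g → mol O = 1.656 ÷ 15.999 = 0.1035 mol
Divide by the smallest (0.1035 mol): C 1.001, H 2.005, O 1.000

CH2O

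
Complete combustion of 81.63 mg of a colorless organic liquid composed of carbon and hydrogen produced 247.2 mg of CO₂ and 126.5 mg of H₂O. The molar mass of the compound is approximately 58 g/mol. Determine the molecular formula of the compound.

mol C = 0.2472 g CO₂ ÷ 44.009 g/mol = 0.0056170 mol
mol H = 2 × 0.1265 g H₂O ÷ 18.015 g/mol = 0.014044 mol
Divide by the smallest (0.0056170 mol): C 1.000, H 2.500
Multiplying each by 2 gives whole numbers: C 2.00, H 5.00
Empirical formula: C2H5
Empirical-formula mass = 29.06 g/mol; 58 ÷ 29.06 ≈ 2, so the molecular formula is C4H10.

C4H10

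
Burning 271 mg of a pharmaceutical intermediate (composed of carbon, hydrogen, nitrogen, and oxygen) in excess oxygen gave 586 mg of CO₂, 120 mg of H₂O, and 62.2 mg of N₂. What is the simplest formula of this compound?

C6H6N2O

mol C = 0.586 g CO₂ ÷ 44.009 g/mol = 0.01332 mol
mol H = 2 × 0.120 g H₂O ÷ 18.015 g/mol = 0.01332 mol
mol N = 2 × 0.0622 g N₂ ÷ 28.014 g/mol = 0.004441 mol
mass O = 0.271 − (0.1599 + 0.01343 + 0.06220) = 0.03544 g → mol O = 0.03544 ÷ 15.999 = 0.002215 mol
Divide by the smallest (0.002215 mol): C 6.011, H 6.014, N 2.005, O 1.000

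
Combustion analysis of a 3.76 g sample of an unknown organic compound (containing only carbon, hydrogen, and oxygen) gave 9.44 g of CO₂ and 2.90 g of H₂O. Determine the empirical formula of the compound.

C4H6O

mol C = 9.44 g CO₂ ÷ 44.009 g/mol = 0.2145 mol
mol H = 2 × 2.90 g H₂O ÷ 18.015 g/mol = 0.3220 mol
mass O = 3.76 − (2.576 + 0.3245) = 0.8591 g → mol O = 0.8591 ÷ 15.999 = 0.05370 mol
Divide by the smallest (0.05370 mol): C 3.995, H 5.996, O 1.000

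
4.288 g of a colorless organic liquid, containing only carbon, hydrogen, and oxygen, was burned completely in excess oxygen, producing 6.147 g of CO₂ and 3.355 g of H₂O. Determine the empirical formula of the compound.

C3H8O3

mol C = 6.147 g CO₂ ÷ 44.009 g/mol = 0.13968 mol
mol H = 2 × 3.355 g H₂O ÷ 18.015 g/mol = 0.37247 mol
mass O = 4.288 − (1.6776 + 0.37545) = 2.2349 g → mol O = 2.2349 ÷ 15.999 = 0.13969 mol
Divide by the smallest (0.13968 mol): C 1.000, H 2.667, O 1.000
Multiplying each by 3 gives whole numbers: C 3.00, H 8.00, O 3.00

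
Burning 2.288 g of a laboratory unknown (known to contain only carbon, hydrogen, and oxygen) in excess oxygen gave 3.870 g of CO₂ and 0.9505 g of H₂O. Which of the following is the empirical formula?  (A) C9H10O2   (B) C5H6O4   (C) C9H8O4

mol C = 3.870 g CO₂ ÷ 44.009 g/mol = 0.087937 mol
mol H = 2 × 0.9505 g H₂O ÷ 18.015 g/mol = 0.10552 mol
mass O = 2.288 − (1.0562 + 0.10637) = 1.1254 g → mol O = 1.1254 ÷ 15.999 = 0.070344 mol
Divide by the smallest (0.070344 mol): C 1.250, H 1.500, O 1.000
Multiplying each by 4 gives whole numbers: C 5.00, H 6.00, O 4.00

(B) C5H6O4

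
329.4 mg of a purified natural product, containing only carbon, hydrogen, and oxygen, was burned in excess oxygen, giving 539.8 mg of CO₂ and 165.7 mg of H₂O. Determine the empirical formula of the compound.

mol C = 0.5398 g CO₂ ÷ 44.009 g/mol = 0.012266 mol
mol H = 2 × 0.1657 g H₂O ÷ 18.015 g/mol = 0.018396 mol
mass O = 0.3294 − (0.14732 + 0.018543) = 0.16353 g → mol O = 0.16353 ÷ 15.999 = 0.010222 mol
Divide by the smallest (0.010222 mol): C 1.200, H 1.800, O 1.000
Multiplying each by 5 gives whole numbers: C 6.00, H 9.00, O 5.00

C6H9O5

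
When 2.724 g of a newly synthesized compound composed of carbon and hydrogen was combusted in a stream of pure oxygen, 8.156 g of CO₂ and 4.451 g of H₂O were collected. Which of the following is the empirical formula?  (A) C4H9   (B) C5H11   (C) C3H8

mol C = 8.156 g CO₂ ÷ 44.009 g/mol = 0.18533 mol
mol H = 2 × 4.451 g H₂O ÷ 18.015 g/mol = 0.49414 mol
Divide by the smallest (0.18533 mol): C 1.000, H 2.666
Multiplying each by 3 gives whole numbers: C 3.00, H 8.00

(C) C3H8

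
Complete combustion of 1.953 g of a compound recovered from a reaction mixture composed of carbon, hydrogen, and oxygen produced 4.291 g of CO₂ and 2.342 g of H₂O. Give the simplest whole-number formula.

C3H8O

mol C = 4.291 g CO₂ ÷ 44.009 g/mol = 0.097503 mol
mol H = 2 × 2.342 g H₂O ÷ 18.015 g/mol = 0.26001 mol
mass O = 1.953 − (1.1711 + 0.26209) = 0.51981 g → mol O = 0.51981 ÷ 15.999 = 0.032490 mol
Divide by the smallest (0.032490 mol): C 3.001, H 8.003, O 1.000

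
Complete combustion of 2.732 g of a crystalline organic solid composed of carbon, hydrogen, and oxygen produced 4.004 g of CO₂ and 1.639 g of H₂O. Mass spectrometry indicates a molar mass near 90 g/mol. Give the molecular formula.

mol C = 4.004 g CO₂ ÷ 44.009 g/mol = 0.090981 mol
mol H = 2 × 1.639 g H₂O ÷ 18.015 g/mol = 0.18196 mol
mass O = 2.732 − (1.0928 + 0.18342) = 1.4558 g → mol O = 1.4558 ÷ 15.999 = 0.090994 mol
Divide by the smallest (0.090981 mol): C 1.000, H 2.000, O 1.000
Empirical formula: CH2O
Empirical-formula mass = 30.03 g/mol; 90 ÷ 30.03 ≈ 3, so the molecular formula is C3H6O3.

C3H6O3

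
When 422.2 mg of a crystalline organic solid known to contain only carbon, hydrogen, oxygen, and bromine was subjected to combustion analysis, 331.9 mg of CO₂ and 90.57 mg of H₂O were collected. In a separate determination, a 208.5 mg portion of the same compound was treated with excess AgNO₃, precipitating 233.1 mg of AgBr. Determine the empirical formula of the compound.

C3H4BrO3

mol C = 0.3319 g CO₂ ÷ 44.009 g/mol = 0.0075416 mol
mol H = 2 × 0.09057 g H₂O ÷ 18.015 g/mol = 0.010055 mol
From the AgBr data: mol Br per gram of compound = (0.2331 ÷ 187.772) ÷ 0.2085 = 0.0059540 mol/g, so in the 0.4222 g combustion sample mol Br = 0.0025138 mol
mass O = 0.4222 − (0.090583 + 0.010135 + 0.20086) = 0.12062 g → mol O = 0.12062 ÷ 15.999 = 0.0075394 mol
Divide by the smallest (0.0025138 mol): C 3.000, H 4.000, Br 1.000, O 2.999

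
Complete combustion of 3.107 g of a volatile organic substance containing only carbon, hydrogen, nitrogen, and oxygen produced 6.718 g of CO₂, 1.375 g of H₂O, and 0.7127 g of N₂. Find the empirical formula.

mol C = 6.718 g CO₂ ÷ 44.009 g/mol = 0.15265 mol
mol H = 2 × 1.375 g H₂O ÷ 18.015 g/mol = 0.15265 mol
mol N = 2 × 0.7127 g N₂ ÷ 28.014 g/mol = 0.050882 mol
mass O = 3.107 − (1.8335 + 0.15387 + 0.71270) = 0.40694 g → mol O = 0.40694 ÷ 15.999 = 0.025435 mol
Divide by the smallest (0.025435 mol): C 6.001, H 6.001, N 2.000, O 1.000

C6H6N2O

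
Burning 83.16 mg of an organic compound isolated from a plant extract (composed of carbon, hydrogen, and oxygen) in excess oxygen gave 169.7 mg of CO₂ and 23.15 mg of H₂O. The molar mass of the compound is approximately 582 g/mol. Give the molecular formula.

C27H18O15

mol C = 0.1697 g CO₂ ÷ 44.009 g/mol = 0.0038560 mol
mol H = 2 × 0.02315 g H₂O ÷ 18.015 g/mol = 0.0025701 mol
mass O = 0.08316 − (0.046315 + 0.0025906) = 0.034255 g → mol O = 0.034255 ÷ 15.999 = 0.0021410 mol
Divide by the smallest (0.0021410 mol): C 1.801, H 1.200, O 1.000
Multiplying each by 5 gives whole numbers: C 9.01, H 6.00, O 5.00
Empirical formula: C9H6O5
Empirical-formula mass = 194.14 g/mol; 582 ÷ 194.14 ≈ 3, so the molecular formula is C27H18O15.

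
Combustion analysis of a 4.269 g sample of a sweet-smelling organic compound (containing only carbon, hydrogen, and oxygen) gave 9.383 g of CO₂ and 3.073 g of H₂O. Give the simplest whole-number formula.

mol C = 9.383 g CO₂ ÷ 44.009 g/mol = 0.21321 mol
mol H = 2 × 3.073 g H₂O ÷ 18.015 g/mol = 0.34116 mol
mass O = 4.269 − (2.5608 + 0.34389) = 1.3643 g → mol O = 1.3643 ÷ 15.999 = 0.085273 mol
Divide by the smallest (0.085273 mol): C 2.500, H 4.001, O 1.000
Multiplying each by 2 gives whole numbers: C 5.00, H 8.00, O 2.00

C5H8O2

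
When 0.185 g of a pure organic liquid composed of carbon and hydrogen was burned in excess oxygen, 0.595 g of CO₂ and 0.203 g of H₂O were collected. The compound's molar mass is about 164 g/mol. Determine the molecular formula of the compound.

mol C = 0.595 g CO₂ ÷ 44.009 g/mol = 0.01352 mol
mol H = 2 × 0.203 g H₂O ÷ 18.015 g/mol = 0.02254 mol
Divide by the smallest (0.01352 mol): C 1.000, H 1.667
Multiplying each by 3 gives whole numbers: C 3.00, H 5.00
Empirical formula: C3H5
Empirical-formula mass = 41.07 g/mol; 164 ÷ 41.07 ≈ 4, so the molecular formula is C12H20.

C12H20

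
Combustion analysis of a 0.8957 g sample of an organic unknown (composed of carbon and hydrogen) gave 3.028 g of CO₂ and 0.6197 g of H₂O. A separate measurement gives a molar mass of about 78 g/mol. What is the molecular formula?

mol C = 3.028 g CO₂ ÷ 44.009 g/mol = 0.068804 mol
mol H = 2 × 0.6197 g H₂O ÷ 18.015 g/mol = 0.068798 mol
Divide by the smallest (0.068798 mol): C 1.000, H 1.000
Empirical formula: CH
Empirical-formula mass = 13.02 g/mol; 78 ÷ 13.02 ≈ 6, so the molecular formula is C6H6.

C6H6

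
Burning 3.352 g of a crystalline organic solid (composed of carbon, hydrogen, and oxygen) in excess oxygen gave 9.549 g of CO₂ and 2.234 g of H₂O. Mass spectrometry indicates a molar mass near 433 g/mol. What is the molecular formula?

mol C = 9.549 g CO₂ ÷ 44.009 g/mol = 0.21698 mol
mol H = 2 × 2.234 g H₂O ÷ 18.015 g/mol = 0.24802 mol
mass O = 3.352 − (2.6061 + 0.25000) = 0.49587 g → mol O = 0.49587 ÷ 15.999 = 0.030994 mol
Divide by the smallest (0.030994 mol): C 7.001, H 8.002, O 1.000
Empirical formula: C7H8O
Empirical-formula mass = 108.14 g/mol; 433 ÷ 108.14 ≈ 4, so the molecular formula is C28H32O4.

C28H32O4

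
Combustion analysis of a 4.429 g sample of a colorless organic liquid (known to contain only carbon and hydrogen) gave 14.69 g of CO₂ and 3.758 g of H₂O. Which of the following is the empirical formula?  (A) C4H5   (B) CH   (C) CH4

(A) C4H5

mol C = 14.69 g CO₂ ÷ 44.009 g/mol = 0.33380 mol
mol H = 2 × 3.758 g H₂O ÷ 18.015 g/mol = 0.41721 mol
Divide by the smallest (0.33380 mol): C 1.000, H 1.250
Multiplying each by 4 gives whole numbers: C 4.00, H 5.00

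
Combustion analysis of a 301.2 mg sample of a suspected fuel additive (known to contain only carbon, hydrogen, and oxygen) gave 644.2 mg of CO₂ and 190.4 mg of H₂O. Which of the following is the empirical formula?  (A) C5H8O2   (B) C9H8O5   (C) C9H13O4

(C) C9H13O4

mol C = 0.6442 g CO₂ ÷ 44.009 g/mol = 0.014638 mol
mol H = 2 × 0.1904 g H₂O ÷ 18.015 g/mol = 0.021138 mol
mass O = 0.3012 − (0.17582 + 0.021307) = 0.10408 g → mol O = 0.10408 ÷ 15.999 = 0.0065052 mol
Divide by the smallest (0.0065052 mol): C 2.250, H 3.249, O 1.000
Multiplying each by 4 gives whole numbers: C 9.00, H 13.00, O 4.00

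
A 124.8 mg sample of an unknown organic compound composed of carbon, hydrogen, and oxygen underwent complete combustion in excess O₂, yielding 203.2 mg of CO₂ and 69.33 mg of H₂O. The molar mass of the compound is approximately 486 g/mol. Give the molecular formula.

C18H30O15

mol C = 0.2032 g CO₂ ÷ 44.009 g/mol = 0.0046172 mol
mol H = 2 × 0.06933 g H₂O ÷ 18.015 g/mol = 0.0076969 mol
mass O = 0.1248 − (0.055458 + 0.0077585) = 0.061584 g → mol O = 0.061584 ÷ 15.999 = 0.0038492 mol
Divide by the smallest (0.0038492 mol): C 1.200, H 2.000, O 1.000
Multiplying each by 5 gives whole numbers: C 6.00, H 10.00, O 5.00
Empirical formula: C6H10O5
Empirical-formula mass = 162.14 g/mol; 486 ÷ 162.14 ≈ 3, so the molecular formula is C18H30O15.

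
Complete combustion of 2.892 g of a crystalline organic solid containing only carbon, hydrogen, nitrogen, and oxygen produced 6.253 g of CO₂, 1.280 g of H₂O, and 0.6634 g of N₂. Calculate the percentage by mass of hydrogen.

4.95%

mol C = 6.253 g CO₂ ÷ 44.009 g/mol = 0.14208 mol
mol H = 2 × 1.280 g H₂O ÷ 18.015 g/mol = 0.14210 mol
mol N = 2 × 0.6634 g N₂ ÷ 28.014 g/mol = 0.047362 mol
mass O = 2.892 − (1.7066 + 0.14324 + 0.66340) = 0.37878 g → mol O = 0.37878 ÷ 15.999 = 0.023675 mol
mass % H = 0.14324 g ÷ 2.892 g × 100%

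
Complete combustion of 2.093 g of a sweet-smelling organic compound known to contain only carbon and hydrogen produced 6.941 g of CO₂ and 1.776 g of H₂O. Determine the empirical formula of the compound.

C4H5

mol C = 6.941 g CO₂ ÷ 44.009 g/mol = 0.15772 mol
mol H = 2 × 1.776 g H₂O ÷ 18.015 g/mol = 0.19717 mol
Divide by the smallest (0.15772 mol): C 1.000, H 1.250
Multiplying each by 4 gives whole numbers: C 4.00, H 5.00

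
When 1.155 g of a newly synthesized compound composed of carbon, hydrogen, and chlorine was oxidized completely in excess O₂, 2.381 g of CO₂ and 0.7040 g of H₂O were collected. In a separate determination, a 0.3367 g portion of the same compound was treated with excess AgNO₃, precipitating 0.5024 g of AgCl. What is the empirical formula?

mol C = 2.381 g CO₂ ÷ 44.009 g/mol = 0.054103 mol
mol H = 2 × 0.7040 g H₂O ÷ 18.015 g/mol = 0.078157 mol
From the AgCl data: mol Cl per gram of compound = (0.5024 ÷ 143.318) ÷ 0.3367 = 0.010411 mol/g, so in the 1.155 g combustion sample mol Cl = 0.012025 mol
Divide by the smallest (0.012025 mol): C 4.499, H 6.500, Cl 1.000
Multiplying each by 2 gives whole numbers: C 9.00, H 13.00, Cl 2.00

C9H13Cl2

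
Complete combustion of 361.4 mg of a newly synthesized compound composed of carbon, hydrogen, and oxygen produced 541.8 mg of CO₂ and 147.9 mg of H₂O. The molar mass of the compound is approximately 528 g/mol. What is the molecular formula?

mol C = 0.5418 g CO₂ ÷ 44.009 g/mol = 0.012311 mol
mol H = 2 × 0.1479 g H₂O ÷ 18.015 g/mol = 0.016420 mol
mass O = 0.3614 − (0.14787 + 0.016551) = 0.19698 g → mol O = 0.19698 ÷ 15.999 = 0.012312 mol
Divide by the smallest (0.012311 mol): C 1.000, H 1.334, O 1.000
Multiplying each by 3 gives whole numbers: C 3.00, H 4.00, O 3.00
Empirical formula: C3H4O3
Empirical-formula mass = 88.06 g/mol; 528 ÷ 88.06 ≈ 6, so the molecular formula is C18H24O18.

C18H24O18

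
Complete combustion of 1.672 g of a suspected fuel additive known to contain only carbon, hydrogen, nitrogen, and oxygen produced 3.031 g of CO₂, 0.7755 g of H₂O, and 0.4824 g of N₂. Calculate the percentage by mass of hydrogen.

mol C = 3.031 g CO₂ ÷ 44.009 g/mol = 0.068872 mol
mol H = 2 × 0.7755 g H₂O ÷ 18.015 g/mol = 0.086095 mol
mol N = 2 × 0.4824 g N₂ ÷ 28.014 g/mol = 0.034440 mol
mass O = 1.672 − (0.82722 + 0.086784 + 0.48240) = 0.27559 g → mol O = 0.27559 ÷ 15.999 = 0.017226 mol
mass % H = 0.086784 g ÷ 1.672 g × 100%

5.19%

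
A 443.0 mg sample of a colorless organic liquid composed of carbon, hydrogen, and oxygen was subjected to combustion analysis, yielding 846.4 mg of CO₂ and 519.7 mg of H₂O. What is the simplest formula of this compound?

mol C = 0.8464 g CO₂ ÷ 44.009 g/mol = 0.019232 mol
mol H = 2 × 0.5197 g H₂O ÷ 18.015 g/mol = 0.057696 mol
mass O = 0.4430 − (0.23100 + 0.058158) = 0.15384 g → mol O = 0.15384 ÷ 15.999 = 0.0096157 mol
Divide by the smallest (0.0096157 mol): C 2.000, H 6.000, O 1.000

C2H6O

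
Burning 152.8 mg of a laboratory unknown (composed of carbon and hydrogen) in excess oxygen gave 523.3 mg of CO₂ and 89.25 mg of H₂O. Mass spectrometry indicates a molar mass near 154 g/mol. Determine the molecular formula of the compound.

mol C = 0.5233 g CO₂ ÷ 44.009 g/mol = 0.011891 mol
mol H = 2 × 0.08925 g H₂O ÷ 18.015 g/mol = 0.0099084 mol
Divide by the smallest (0.0099084 mol): C 1.200, H 1.000
Multiplying each by 5 gives whole numbers: C 6.00, H 5.00
Empirical formula: C6H5
Empirical-formula mass = 77.11 g/mol; 154 ÷ 77.11 ≈ 2, so the molecular formula is C12H10.

C12H10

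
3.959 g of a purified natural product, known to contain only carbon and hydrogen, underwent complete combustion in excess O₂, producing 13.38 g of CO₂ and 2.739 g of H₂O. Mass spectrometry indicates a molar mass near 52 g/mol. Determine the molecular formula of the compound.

C4H4

mol C = 13.38 g CO₂ ÷ 44.009 g/mol = 0.30403 mol
mol H = 2 × 2.739 g H₂O ÷ 18.015 g/mol = 0.30408 mol
Divide by the smallest (0.30403 mol): C 1.000, H 1.000
Empirical formula: CH
Empirical-formula mass = 13.02 g/mol; 52 ÷ 13.02 ≈ 4, so the molecular formula is C4H4.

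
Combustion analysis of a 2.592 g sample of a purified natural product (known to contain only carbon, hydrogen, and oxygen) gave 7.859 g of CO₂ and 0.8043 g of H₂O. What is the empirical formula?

mol C = 7.859 g CO₂ ÷ 44.009 g/mol = 0.17858 mol
mol H = 2 × 0.8043 g H₂O ÷ 18.015 g/mol = 0.089292 mol
mass O = 2.592 − (2.1449 + 0.090007) = 0.35710 g → mol O = 0.35710 ÷ 15.999 = 0.022320 mol
Divide by the smallest (0.022320 mol): C 8.001, H 4.000, O 1.000

C8H4O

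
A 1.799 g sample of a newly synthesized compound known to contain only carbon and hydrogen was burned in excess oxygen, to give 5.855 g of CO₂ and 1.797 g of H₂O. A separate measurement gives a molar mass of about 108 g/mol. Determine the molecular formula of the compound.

mol C = 5.855 g CO₂ ÷ 44.009 g/mol = 0.13304 mol
mol H = 2 × 1.797 g H₂O ÷ 18.015 g/mol = 0.19950 mol
Divide by the smallest (0.13304 mol): C 1.000, H 1.500
Multiplying each by 2 gives whole numbers: C 2.00, H 3.00
Empirical formula: C2H3
Empirical-formula mass = 27.05 g/mol; 108 ÷ 27.05 ≈ 4, so the molecular formula is C8H12.

C8H12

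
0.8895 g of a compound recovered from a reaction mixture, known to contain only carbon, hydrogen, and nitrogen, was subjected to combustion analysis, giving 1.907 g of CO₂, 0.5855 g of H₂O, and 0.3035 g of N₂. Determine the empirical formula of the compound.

C2H3N

mol C = 1.907 g CO₂ ÷ 44.009 g/mol = 0.043332 mol
mol H = 2 × 0.5855 g H₂O ÷ 18.015 g/mol = 0.065001 mol
mol N = 2 × 0.3035 g N₂ ÷ 28.014 g/mol = 0.021668 mol
Divide by the smallest (0.021668 mol): C 2.000, H 3.000, N 1.000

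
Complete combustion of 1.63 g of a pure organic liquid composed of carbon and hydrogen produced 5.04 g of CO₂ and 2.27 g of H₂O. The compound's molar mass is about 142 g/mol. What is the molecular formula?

C10H22

mol C = 5.04 g CO₂ ÷ 44.009 g/mol = 0.1145 mol
mol H = 2 × 2.27 g H₂O ÷ 18.015 g/mol = 0.2520 mol
Divide by the smallest (0.1145 mol): C 1.000, H 2.201
Multiplying each by 5 gives whole numbers: C 5.00, H 11.00
Empirical formula: C5H11
Empirical-formula mass = 71.14 g/mol; 142 ÷ 71.14 ≈ 2, so the molecular formula is C10H22.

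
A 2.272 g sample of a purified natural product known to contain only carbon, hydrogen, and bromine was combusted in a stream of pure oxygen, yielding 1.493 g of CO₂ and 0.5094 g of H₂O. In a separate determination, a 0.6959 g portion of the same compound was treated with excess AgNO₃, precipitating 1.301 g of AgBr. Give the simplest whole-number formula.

mol C = 1.493 g CO₂ ÷ 44.009 g/mol = 0.033925 mol
mol H = 2 × 0.5094 g H₂O ÷ 18.015 g/mol = 0.056553 mol
From the AgBr data: mol Br per gram of compound = (1.301 ÷ 187.772) ÷ 0.6959 = 0.0099563 mol/g, so in the 2.272 g combustion sample mol Br = 0.022621 mol
Divide by the smallest (0.022621 mol): C 1.500, H 2.500, Br 1.000
Multiplying each by 2 gives whole numbers: C 3.00, H 5.00, Br 2.00

C3H5Br2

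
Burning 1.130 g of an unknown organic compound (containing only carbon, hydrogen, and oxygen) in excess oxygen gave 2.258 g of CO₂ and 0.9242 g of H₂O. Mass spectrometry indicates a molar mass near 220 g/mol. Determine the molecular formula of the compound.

mol C = 2.258 g CO₂ ÷ 44.009 g/mol = 0.051308 mol
mol H = 2 × 0.9242 g H₂O ÷ 18.015 g/mol = 0.10260 mol
mass O = 1.130 − (0.61626 + 0.10342) = 0.41032 g → mol O = 0.41032 ÷ 15.999 = 0.025647 mol
Divide by the smallest (0.025647 mol): C 2.001, H 4.001, O 1.000
Empirical formula: C2H4O
Empirical-formula mass = 44.05 g/mol; 220 ÷ 44.05 ≈ 5, so the molecular formula is C10H20O5.

C10H20O5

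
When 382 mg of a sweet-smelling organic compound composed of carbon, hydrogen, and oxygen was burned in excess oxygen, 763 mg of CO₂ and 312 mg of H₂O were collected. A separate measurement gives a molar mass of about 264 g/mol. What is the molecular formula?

C12H24O6

mol C = 0.763 g CO₂ ÷ 44.009 g/mol = 0.01734 mol
mol H = 2 × 0.312 g H₂O ÷ 18.015 g/mol = 0.03464 mol
mass O = 0.382 − (0.2082 + 0.03491) = 0.1388 g → mol O = 0.1388 ÷ 15.999 = 0.008678 mol
Divide by the smallest (0.008678 mol): C 1.998, H 3.991, O 1.000
Empirical formula: C2H4O
Empirical-formula mass = 44.05 g/mol; 264 ÷ 44.05 ≈ 6, so the molecular formula is C12H24O6.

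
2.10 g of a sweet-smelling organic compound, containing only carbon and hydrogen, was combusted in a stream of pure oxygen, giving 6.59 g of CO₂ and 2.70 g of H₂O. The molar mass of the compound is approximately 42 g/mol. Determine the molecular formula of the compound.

C3H6

mol C = 6.59 g CO₂ ÷ 44.009 g/mol = 0.1497 mol
mol H = 2 × 2.70 g H₂O ÷ 18.015 g/mol = 0.2998 mol
Divide by the smallest (0.1497 mol): C 1.000, H 2.002
Empirical formula: CH2
Empirical-formula mass = 14.03 g/mol; 42 ÷ 14.03 ≈ 3, so the molecular formula is C3H6.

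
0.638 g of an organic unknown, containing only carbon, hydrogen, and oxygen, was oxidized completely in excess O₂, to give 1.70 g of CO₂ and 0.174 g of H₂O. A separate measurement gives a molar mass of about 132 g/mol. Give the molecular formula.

C8H4O2

mol C = 1.70 g CO₂ ÷ 44.009 g/mol = 0.03863 mol
mol H = 2 × 0.174 g H₂O ÷ 18.015 g/mol = 0.01932 mol
mass O = 0.638 − (0.4640 + 0.01947) = 0.1546 g → mol O = 0.1546 ÷ 15.999 = 0.009661 mol
Divide by the smallest (0.009661 mol): C 3.999, H 2.000, O 1.000
Empirical formula: C4H2O
Empirical-formula mass = 66.06 g/mol; 132 ÷ 66.06 ≈ 2, so the molecular formula is C8H4O2.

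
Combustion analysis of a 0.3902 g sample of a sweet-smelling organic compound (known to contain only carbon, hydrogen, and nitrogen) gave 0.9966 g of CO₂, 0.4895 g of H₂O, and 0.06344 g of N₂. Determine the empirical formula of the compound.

mol C = 0.9966 g CO₂ ÷ 44.009 g/mol = 0.022645 mol
mol H = 2 × 0.4895 g H₂O ÷ 18.015 g/mol = 0.054344 mol
mol N = 2 × 0.06344 g N₂ ÷ 28.014 g/mol = 0.0045292 mol
Divide by the smallest (0.0045292 mol): C 5.000, H 11.999, N 1.000

C5H12N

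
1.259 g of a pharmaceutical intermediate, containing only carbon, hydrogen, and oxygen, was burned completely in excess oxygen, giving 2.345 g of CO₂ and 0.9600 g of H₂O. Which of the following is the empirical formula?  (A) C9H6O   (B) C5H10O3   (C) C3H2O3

mol C = 2.345 g CO₂ ÷ 44.009 g/mol = 0.053285 mol
mol H = 2 × 0.9600 g H₂O ÷ 18.015 g/mol = 0.10658 mol
mass O = 1.259 − (0.64000 + 0.10743) = 0.51157 g → mol O = 0.51157 ÷ 15.999 = 0.031975 mol
Divide by the smallest (0.031975 mol): C 1.666, H 3.333, O 1.000
Multiplying each by 3 gives whole numbers: C 5.00, H 10.00, O 3.00

(B) C5H10O3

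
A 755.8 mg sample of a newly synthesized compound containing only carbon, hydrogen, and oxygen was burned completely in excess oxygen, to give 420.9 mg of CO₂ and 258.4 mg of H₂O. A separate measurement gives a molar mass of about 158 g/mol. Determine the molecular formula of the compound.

C2H6O8

mol C = 0.4209 g CO₂ ÷ 44.009 g/mol = 0.0095640 mol
mol H = 2 × 0.2584 g H₂O ÷ 18.015 g/mol = 0.028687 mol
mass O = 0.7558 − (0.11487 + 0.028917) = 0.61201 g → mol O = 0.61201 ÷ 15.999 = 0.038253 mol
Divide by the smallest (0.0095640 mol): C 1.000, H 3.000, O 4.000
Empirical formula: CH3O4
Empirical-formula mass = 79.03 g/mol; 158 ÷ 79.03 ≈ 2, so the molecular formula is C2H6O8.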